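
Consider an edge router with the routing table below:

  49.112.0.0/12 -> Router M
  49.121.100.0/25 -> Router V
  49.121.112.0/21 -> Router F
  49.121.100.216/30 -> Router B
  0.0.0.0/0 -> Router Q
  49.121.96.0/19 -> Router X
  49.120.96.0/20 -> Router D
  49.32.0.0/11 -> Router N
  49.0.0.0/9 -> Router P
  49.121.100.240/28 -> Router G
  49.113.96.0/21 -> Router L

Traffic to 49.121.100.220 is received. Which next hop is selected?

Routes whose prefix contains 49.121.100.220:
  0.0.0.0/0 (default, matches everything) -> Router Q
  49.0.0.0/9 (49.0.0.0 - 49.127.255.255) -> Router P
  49.112.0.0/12 (49.112.0.0 - 49.127.255.255) -> Router M
  49.121.96.0/19 (49.121.96.0 - 49.121.127.255) -> Router X
More-specific entries that do NOT match:
  49.121.100.216/30 (49.121.100.216 - 49.121.100.219) does not contain 49.121.100.220
  49.121.100.240/28 (49.121.100.240 - 49.121.100.255) does not contain 49.121.100.220
  49.121.100.0/25 (49.121.100.0 - 49.121.100.127) does not contain 49.121.100.220
  49.121.112.0/21 (49.121.112.0 - 49.121.119.255) does not contain 49.121.100.220
  49.113.96.0/21 (49.113.96.0 - 49.113.103.255) does not contain 49.121.100.220
  49.120.96.0/20 (49.120.96.0 - 49.120.111.255) does not contain 49.121.100.220
Longest matching prefix is /19 -> next hop Router X.

Router X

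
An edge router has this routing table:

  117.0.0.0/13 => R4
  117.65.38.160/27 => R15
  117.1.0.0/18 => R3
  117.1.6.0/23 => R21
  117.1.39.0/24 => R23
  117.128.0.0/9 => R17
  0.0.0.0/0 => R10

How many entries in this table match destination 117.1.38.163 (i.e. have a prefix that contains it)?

3

Prefixes containing 117.1.38.163:
  0.0.0.0/0 (default, matches everything)
  117.0.0.0/13 (117.0.0.0 - 117.7.255.255)
  117.1.0.0/18 (117.1.0.0 - 117.1.63.255)
Total matching entries: 3.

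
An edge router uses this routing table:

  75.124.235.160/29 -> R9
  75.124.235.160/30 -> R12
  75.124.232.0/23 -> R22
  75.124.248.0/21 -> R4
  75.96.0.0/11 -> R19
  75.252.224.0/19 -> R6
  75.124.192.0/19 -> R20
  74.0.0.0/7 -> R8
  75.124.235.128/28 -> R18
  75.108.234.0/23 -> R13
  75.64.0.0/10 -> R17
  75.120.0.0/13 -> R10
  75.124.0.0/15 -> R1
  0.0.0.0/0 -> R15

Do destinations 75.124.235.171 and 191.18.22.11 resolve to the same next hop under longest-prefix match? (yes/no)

75.124.235.171: longest match 75.124.0.0/15 -> R1
191.18.22.11: longest match 0.0.0.0/0 -> R15

no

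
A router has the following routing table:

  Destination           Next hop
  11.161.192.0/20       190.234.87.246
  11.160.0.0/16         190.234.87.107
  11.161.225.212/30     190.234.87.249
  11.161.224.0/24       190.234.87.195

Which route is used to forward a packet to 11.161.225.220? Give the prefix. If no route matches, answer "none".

none

11.161.225.220 is outside every listed prefix and there is no default route.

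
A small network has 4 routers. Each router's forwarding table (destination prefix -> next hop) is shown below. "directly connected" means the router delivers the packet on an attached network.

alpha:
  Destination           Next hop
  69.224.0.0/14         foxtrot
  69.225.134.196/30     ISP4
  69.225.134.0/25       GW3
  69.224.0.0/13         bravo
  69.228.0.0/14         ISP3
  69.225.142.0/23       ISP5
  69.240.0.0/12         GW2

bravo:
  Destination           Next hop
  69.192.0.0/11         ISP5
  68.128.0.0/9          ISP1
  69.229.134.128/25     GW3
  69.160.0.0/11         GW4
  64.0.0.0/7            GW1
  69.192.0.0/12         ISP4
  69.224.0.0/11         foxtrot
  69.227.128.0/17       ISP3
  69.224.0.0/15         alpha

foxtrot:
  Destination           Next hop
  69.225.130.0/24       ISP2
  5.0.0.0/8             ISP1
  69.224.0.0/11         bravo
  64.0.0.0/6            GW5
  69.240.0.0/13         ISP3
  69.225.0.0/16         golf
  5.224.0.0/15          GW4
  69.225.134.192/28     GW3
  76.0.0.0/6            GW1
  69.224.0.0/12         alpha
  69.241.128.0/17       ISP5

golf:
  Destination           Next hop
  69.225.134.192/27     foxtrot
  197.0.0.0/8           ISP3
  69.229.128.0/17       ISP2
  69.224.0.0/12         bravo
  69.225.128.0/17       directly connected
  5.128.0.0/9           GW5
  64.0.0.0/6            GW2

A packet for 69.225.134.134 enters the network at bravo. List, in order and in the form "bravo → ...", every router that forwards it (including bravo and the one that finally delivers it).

bravo → alpha → foxtrot → golf

At bravo: longest match for 69.225.134.134 is 69.224.0.0/15 -> alpha
At alpha: longest match for 69.225.134.134 is 69.224.0.0/14 -> foxtrot
At foxtrot: longest match for 69.225.134.134 is 69.225.0.0/16 -> golf
At golf: longest match for 69.225.134.134 is 69.225.128.0/17 -> directly connected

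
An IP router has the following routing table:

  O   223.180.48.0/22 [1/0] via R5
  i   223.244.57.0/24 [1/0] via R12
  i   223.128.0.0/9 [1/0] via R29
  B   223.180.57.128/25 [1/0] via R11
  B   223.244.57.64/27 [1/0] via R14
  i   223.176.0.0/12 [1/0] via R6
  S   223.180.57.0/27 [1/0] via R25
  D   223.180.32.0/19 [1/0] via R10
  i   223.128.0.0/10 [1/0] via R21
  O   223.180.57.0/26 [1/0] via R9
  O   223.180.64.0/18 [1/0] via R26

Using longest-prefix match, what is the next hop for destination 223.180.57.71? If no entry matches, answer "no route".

R10

Routes whose prefix contains 223.180.57.71:
  223.128.0.0/9 (223.128.0.0 - 223.255.255.255) -> R29
  223.128.0.0/10 (223.128.0.0 - 223.191.255.255) -> R21
  223.176.0.0/12 (223.176.0.0 - 223.191.255.255) -> R6
  223.180.32.0/19 (223.180.32.0 - 223.180.63.255) -> R10
More-specific entries that do NOT match:
  223.244.57.64/27 (223.244.57.64 - 223.244.57.95) does not contain 223.180.57.71
  223.180.57.0/27 (223.180.57.0 - 223.180.57.31) does not contain 223.180.57.71
  223.180.57.0/26 (223.180.57.0 - 223.180.57.63) does not contain 223.180.57.71
  223.180.57.128/25 (223.180.57.128 - 223.180.57.255) does not contain 223.180.57.71
  223.244.57.0/24 (223.244.57.0 - 223.244.57.255) does not contain 223.180.57.71
  223.180.48.0/22 (223.180.48.0 - 223.180.51.255) does not contain 223.180.57.71
Longest matching prefix is /19 -> next hop R10.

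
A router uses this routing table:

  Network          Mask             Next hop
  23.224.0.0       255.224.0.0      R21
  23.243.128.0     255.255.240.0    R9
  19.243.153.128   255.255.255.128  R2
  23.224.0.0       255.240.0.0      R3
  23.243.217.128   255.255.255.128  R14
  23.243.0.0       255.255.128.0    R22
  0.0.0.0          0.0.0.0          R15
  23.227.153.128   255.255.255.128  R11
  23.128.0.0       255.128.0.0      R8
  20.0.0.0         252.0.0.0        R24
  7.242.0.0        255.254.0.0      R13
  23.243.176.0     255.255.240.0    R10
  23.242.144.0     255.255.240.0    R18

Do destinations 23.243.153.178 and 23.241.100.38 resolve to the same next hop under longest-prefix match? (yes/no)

23.243.153.178: longest match 23.224.0.0/11 -> R21
23.241.100.38: longest match 23.224.0.0/11 -> R21

yes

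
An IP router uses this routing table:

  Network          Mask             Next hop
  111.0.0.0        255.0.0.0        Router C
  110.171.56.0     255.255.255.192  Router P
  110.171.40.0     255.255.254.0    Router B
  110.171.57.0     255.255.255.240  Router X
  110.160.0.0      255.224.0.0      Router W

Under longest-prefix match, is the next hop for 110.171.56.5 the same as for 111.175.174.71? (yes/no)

110.171.56.5: longest match 110.171.56.0/26 -> Router P
111.175.174.71: longest match 111.0.0.0/8 -> Router C

no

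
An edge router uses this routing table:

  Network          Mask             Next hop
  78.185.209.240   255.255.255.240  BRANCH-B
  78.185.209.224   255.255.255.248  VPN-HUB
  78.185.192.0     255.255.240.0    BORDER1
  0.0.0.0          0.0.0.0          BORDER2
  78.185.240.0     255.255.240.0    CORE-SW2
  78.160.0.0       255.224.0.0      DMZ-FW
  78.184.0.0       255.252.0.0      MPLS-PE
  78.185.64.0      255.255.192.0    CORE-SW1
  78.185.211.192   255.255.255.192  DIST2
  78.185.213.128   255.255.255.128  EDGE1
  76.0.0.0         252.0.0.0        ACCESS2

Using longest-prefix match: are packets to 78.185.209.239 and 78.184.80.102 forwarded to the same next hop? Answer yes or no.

yes

78.185.209.239: longest match 78.184.0.0/14 -> MPLS-PE
78.184.80.102: longest match 78.184.0.0/14 -> MPLS-PE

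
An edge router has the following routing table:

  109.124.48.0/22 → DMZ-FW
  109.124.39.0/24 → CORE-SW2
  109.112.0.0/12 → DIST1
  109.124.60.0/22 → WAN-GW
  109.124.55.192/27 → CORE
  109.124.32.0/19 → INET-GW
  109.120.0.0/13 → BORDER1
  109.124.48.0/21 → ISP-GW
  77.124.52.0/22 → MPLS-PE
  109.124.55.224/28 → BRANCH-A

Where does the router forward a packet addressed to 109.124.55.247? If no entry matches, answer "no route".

Routes whose prefix contains 109.124.55.247:
  109.112.0.0/12 (109.112.0.0 - 109.127.255.255) -> DIST1
  109.120.0.0/13 (109.120.0.0 - 109.127.255.255) -> BORDER1
  109.124.32.0/19 (109.124.32.0 - 109.124.63.255) -> INET-GW
  109.124.48.0/21 (109.124.48.0 - 109.124.55.255) -> ISP-GW
More-specific entries that do NOT match:
  109.124.55.224/28 (109.124.55.224 - 109.124.55.239) does not contain 109.124.55.247
  109.124.55.192/27 (109.124.55.192 - 109.124.55.223) does not contain 109.124.55.247
  109.124.39.0/24 (109.124.39.0 - 109.124.39.255) does not contain 109.124.55.247
  109.124.48.0/22 (109.124.48.0 - 109.124.51.255) does not contain 109.124.55.247
  109.124.60.0/22 (109.124.60.0 - 109.124.63.255) does not contain 109.124.55.247
  77.124.52.0/22 (77.124.52.0 - 77.124.55.255) does not contain 109.124.55.247
Longest matching prefix is /21 -> next hop ISP-GW.

ISP-GW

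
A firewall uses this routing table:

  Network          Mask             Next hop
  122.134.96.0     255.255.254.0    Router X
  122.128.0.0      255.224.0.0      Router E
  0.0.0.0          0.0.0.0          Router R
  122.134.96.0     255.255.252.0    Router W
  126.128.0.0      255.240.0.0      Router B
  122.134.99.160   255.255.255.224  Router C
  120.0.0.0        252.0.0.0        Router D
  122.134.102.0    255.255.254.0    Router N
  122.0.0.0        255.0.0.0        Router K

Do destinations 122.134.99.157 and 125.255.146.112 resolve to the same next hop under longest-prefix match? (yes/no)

no

122.134.99.157: longest match 122.134.96.0/22 -> Router W
125.255.146.112: longest match 0.0.0.0/0 -> Router R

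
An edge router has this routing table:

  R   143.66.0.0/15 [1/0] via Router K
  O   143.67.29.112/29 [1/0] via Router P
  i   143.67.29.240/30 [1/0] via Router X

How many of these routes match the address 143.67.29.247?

Prefixes containing 143.67.29.247:
  143.66.0.0/15 (143.66.0.0 - 143.67.255.255)
Total matching entries: 1.

1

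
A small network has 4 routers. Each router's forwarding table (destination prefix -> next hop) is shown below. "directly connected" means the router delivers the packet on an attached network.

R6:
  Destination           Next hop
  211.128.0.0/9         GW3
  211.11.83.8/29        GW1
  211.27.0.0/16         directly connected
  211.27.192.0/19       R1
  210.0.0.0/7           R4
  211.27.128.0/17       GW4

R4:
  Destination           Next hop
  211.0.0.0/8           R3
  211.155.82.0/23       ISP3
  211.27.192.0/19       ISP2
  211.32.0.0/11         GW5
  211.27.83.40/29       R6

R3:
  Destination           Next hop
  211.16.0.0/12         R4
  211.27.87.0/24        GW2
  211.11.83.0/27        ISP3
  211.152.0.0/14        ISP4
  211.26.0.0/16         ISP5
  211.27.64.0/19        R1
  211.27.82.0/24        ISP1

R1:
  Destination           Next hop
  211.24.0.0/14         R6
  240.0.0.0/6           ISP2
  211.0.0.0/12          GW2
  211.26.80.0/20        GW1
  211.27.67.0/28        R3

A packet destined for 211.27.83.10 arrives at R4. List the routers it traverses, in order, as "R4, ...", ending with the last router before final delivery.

R4, R3, R1, R6

At R4: longest match for 211.27.83.10 is 211.0.0.0/8 -> R3
At R3: longest match for 211.27.83.10 is 211.27.64.0/19 -> R1
At R1: longest match for 211.27.83.10 is 211.24.0.0/14 -> R6
At R6: longest match for 211.27.83.10 is 211.27.0.0/16 -> directly connected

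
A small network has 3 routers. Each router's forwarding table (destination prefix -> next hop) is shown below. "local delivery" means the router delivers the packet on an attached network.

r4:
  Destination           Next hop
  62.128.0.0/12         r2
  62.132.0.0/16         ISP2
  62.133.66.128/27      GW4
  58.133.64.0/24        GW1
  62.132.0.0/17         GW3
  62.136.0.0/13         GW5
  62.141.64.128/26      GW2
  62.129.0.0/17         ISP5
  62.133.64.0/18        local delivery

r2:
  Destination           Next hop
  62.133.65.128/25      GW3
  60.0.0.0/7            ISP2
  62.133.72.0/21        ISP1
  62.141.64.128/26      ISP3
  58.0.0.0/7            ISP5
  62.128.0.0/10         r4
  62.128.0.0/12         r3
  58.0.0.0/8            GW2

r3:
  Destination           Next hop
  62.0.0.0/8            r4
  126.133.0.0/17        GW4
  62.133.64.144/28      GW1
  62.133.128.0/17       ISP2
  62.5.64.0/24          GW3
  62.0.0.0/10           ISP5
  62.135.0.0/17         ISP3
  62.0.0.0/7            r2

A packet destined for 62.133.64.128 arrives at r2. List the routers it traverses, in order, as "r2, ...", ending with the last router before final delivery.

r2, r3, r4

At r2: longest match for 62.133.64.128 is 62.128.0.0/12 -> r3
At r3: longest match for 62.133.64.128 is 62.0.0.0/8 -> r4
At r4: longest match for 62.133.64.128 is 62.133.64.0/18 -> local delivery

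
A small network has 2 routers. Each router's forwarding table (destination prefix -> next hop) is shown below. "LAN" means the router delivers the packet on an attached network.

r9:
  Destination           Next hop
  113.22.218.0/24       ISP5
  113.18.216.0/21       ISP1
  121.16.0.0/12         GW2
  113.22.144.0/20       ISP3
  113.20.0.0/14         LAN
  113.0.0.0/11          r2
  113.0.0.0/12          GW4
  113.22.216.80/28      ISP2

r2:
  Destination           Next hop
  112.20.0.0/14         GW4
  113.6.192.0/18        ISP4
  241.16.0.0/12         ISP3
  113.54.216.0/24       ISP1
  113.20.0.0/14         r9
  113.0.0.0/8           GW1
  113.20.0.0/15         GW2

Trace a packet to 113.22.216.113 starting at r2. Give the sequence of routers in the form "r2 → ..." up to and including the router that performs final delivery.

At r2: longest match for 113.22.216.113 is 113.20.0.0/14 -> r9
At r9: longest match for 113.22.216.113 is 113.20.0.0/14 -> LAN

r2 → r9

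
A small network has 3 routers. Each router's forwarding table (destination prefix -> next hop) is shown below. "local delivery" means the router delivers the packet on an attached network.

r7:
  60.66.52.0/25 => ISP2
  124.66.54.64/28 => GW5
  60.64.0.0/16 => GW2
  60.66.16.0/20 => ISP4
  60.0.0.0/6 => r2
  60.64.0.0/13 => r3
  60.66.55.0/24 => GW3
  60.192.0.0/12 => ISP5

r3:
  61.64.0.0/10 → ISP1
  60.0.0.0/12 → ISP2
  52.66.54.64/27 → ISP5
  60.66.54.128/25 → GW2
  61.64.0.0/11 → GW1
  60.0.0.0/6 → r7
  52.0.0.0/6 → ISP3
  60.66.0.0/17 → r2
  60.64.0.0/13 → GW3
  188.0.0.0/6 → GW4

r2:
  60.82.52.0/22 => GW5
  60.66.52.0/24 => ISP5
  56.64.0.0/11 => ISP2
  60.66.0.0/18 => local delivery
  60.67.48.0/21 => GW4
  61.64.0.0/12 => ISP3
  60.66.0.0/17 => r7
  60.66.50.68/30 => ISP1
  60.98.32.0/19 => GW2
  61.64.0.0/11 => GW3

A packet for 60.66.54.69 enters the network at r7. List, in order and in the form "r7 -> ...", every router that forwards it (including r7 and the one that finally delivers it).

r7 -> r3 -> r2

At r7: longest match for 60.66.54.69 is 60.64.0.0/13 -> r3
At r3: longest match for 60.66.54.69 is 60.66.0.0/17 -> r2
At r2: longest match for 60.66.54.69 is 60.66.0.0/18 -> local delivery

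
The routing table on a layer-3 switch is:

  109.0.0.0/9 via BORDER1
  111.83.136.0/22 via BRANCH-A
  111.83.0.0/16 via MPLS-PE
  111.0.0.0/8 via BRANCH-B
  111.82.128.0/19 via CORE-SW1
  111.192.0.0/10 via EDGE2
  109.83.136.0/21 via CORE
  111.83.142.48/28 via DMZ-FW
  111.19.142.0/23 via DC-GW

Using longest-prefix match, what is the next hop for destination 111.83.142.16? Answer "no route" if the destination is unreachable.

MPLS-PE

Routes whose prefix contains 111.83.142.16:
  111.0.0.0/8 (111.0.0.0 - 111.255.255.255) -> BRANCH-B
  111.83.0.0/16 (111.83.0.0 - 111.83.255.255) -> MPLS-PE
More-specific entries that do NOT match:
  111.83.142.48/28 (111.83.142.48 - 111.83.142.63) does not contain 111.83.142.16
  111.19.142.0/23 (111.19.142.0 - 111.19.143.255) does not contain 111.83.142.16
  111.83.136.0/22 (111.83.136.0 - 111.83.139.255) does not contain 111.83.142.16
  109.83.136.0/21 (109.83.136.0 - 109.83.143.255) does not contain 111.83.142.16
  111.82.128.0/19 (111.82.128.0 - 111.82.159.255) does not contain 111.83.142.16
Longest matching prefix is /16 -> next hop MPLS-PE.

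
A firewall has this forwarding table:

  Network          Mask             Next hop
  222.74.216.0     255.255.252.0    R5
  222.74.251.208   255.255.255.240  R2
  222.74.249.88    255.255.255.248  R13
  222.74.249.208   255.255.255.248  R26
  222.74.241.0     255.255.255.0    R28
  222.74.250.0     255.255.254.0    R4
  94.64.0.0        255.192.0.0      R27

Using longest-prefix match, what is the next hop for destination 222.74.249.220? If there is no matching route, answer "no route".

No entry's prefix contains 222.74.249.220; there is no default route.

no route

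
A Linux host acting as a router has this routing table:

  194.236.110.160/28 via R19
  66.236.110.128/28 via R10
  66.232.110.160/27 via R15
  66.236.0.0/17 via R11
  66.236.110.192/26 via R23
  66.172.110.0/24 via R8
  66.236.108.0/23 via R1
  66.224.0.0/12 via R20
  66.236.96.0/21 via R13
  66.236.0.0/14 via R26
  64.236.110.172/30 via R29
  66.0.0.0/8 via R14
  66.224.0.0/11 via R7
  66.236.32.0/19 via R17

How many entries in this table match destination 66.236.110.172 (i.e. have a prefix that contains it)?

Prefixes containing 66.236.110.172:
  66.0.0.0/8 (66.0.0.0 - 66.255.255.255)
  66.224.0.0/11 (66.224.0.0 - 66.255.255.255)
  66.224.0.0/12 (66.224.0.0 - 66.239.255.255)
  66.236.0.0/14 (66.236.0.0 - 66.239.255.255)
  66.236.0.0/17 (66.236.0.0 - 66.236.127.255)
Total matching entries: 5.

5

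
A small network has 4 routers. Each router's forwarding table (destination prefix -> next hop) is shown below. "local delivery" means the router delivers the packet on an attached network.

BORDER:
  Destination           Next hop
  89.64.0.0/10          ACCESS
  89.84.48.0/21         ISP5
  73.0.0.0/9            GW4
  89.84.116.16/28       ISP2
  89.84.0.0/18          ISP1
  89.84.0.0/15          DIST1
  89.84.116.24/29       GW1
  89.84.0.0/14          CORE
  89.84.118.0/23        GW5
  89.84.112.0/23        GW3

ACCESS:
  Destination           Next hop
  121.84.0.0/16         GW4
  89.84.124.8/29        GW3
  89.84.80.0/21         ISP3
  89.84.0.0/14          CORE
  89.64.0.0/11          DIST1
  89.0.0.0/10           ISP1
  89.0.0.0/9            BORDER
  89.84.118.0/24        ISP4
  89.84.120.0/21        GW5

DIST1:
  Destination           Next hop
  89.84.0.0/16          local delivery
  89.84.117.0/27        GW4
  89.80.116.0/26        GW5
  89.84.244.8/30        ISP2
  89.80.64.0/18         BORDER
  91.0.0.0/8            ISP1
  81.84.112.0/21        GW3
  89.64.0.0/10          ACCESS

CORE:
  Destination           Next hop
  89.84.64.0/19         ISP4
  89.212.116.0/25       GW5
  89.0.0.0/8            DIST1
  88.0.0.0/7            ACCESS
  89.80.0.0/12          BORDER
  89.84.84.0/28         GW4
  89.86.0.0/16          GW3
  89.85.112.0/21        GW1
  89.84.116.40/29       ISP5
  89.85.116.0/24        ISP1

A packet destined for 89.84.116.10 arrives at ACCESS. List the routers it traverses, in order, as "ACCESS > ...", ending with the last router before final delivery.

At ACCESS: longest match for 89.84.116.10 is 89.84.0.0/14 -> CORE
At CORE: longest match for 89.84.116.10 is 89.80.0.0/12 -> BORDER
At BORDER: longest match for 89.84.116.10 is 89.84.0.0/15 -> DIST1
At DIST1: longest match for 89.84.116.10 is 89.84.0.0/16 -> local delivery

ACCESS > CORE > BORDER > DIST1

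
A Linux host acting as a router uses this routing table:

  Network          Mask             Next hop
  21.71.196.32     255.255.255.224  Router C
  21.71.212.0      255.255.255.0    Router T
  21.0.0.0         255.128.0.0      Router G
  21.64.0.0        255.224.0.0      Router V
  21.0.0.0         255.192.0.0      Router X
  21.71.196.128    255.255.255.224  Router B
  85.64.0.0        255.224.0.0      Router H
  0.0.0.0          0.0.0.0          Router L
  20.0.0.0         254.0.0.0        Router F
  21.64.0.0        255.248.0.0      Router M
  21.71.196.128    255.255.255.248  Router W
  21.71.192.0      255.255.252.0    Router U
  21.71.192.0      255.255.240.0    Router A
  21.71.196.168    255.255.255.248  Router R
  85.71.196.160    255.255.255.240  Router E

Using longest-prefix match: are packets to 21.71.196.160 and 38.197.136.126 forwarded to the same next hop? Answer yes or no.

no

21.71.196.160: longest match 21.71.192.0/20 -> Router A
38.197.136.126: longest match 0.0.0.0/0 -> Router L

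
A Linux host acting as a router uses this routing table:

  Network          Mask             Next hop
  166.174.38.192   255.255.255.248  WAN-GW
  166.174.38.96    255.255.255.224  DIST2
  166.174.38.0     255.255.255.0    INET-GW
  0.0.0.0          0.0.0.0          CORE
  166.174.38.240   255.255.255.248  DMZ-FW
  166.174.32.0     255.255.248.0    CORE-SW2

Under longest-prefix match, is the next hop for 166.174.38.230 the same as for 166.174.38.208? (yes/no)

166.174.38.230: longest match 166.174.38.0/24 -> INET-GW
166.174.38.208: longest match 166.174.38.0/24 -> INET-GW

yes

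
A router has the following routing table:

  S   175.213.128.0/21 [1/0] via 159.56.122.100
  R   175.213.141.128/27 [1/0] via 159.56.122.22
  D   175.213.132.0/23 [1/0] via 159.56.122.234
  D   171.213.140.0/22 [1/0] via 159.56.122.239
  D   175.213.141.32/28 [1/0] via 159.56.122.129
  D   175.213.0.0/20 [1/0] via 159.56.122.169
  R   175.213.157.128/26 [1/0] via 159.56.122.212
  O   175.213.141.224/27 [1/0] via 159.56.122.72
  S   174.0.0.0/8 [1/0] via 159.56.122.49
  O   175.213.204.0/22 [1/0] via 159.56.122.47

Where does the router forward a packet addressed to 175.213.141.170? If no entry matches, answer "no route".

no route

No entry's prefix contains 175.213.141.170; there is no default route.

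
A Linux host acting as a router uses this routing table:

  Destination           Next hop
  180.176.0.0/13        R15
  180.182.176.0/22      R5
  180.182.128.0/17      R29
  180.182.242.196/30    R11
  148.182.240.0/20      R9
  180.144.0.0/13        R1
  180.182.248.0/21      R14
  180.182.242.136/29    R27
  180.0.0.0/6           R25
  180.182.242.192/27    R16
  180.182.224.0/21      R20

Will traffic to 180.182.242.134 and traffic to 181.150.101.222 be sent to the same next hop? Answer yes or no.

no

180.182.242.134: longest match 180.182.128.0/17 -> R29
181.150.101.222: longest match 180.0.0.0/6 -> R25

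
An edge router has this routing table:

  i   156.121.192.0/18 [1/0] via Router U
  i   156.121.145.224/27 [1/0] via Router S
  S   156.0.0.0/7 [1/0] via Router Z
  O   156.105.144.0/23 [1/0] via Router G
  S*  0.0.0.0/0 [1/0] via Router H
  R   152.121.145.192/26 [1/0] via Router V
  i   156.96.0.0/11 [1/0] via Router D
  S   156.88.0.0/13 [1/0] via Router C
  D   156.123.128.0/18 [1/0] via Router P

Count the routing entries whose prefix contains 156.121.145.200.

3

Prefixes containing 156.121.145.200:
  0.0.0.0/0 (default, matches everything)
  156.0.0.0/7 (156.0.0.0 - 157.255.255.255)
  156.96.0.0/11 (156.96.0.0 - 156.127.255.255)
Total matching entries: 3.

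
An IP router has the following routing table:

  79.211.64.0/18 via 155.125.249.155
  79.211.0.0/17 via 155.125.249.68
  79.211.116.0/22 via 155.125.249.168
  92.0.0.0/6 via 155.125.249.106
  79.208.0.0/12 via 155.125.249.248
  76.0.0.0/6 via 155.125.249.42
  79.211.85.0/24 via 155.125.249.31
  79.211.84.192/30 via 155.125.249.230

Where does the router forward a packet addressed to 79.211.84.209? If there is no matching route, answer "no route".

155.125.249.155

Routes whose prefix contains 79.211.84.209:
  76.0.0.0/6 (76.0.0.0 - 79.255.255.255) -> 155.125.249.42
  79.208.0.0/12 (79.208.0.0 - 79.223.255.255) -> 155.125.249.248
  79.211.0.0/17 (79.211.0.0 - 79.211.127.255) -> 155.125.249.68
  79.211.64.0/18 (79.211.64.0 - 79.211.127.255) -> 155.125.249.155
More-specific entries that do NOT match:
  79.211.84.192/30 (79.211.84.192 - 79.211.84.195) does not contain 79.211.84.209
  79.211.85.0/24 (79.211.85.0 - 79.211.85.255) does not contain 79.211.84.209
  79.211.116.0/22 (79.211.116.0 - 79.211.119.255) does not contain 79.211.84.209
Longest matching prefix is /18 -> next hop 155.125.249.155.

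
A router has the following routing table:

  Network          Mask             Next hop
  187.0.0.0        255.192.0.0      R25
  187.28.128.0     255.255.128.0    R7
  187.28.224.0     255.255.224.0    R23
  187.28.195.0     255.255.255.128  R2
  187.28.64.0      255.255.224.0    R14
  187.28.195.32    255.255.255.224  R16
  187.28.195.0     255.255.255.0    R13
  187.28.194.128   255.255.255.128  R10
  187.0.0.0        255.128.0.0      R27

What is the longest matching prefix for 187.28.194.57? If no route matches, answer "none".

Entries matching 187.28.194.57:
  187.0.0.0/9 (187.0.0.0 - 187.127.255.255)
  187.0.0.0/10 (187.0.0.0 - 187.63.255.255)
  187.28.128.0/17 (187.28.128.0 - 187.28.255.255)
Most specific is 187.28.128.0/17.

187.28.128.0/17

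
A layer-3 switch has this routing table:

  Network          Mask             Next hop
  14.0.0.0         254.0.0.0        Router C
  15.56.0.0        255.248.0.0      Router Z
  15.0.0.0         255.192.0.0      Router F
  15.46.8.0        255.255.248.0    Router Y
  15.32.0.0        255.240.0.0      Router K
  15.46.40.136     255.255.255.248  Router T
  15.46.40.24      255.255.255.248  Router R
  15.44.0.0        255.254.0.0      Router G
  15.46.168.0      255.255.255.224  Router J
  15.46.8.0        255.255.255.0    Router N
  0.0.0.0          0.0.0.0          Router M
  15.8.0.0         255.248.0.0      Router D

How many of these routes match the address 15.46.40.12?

4

Prefixes containing 15.46.40.12:
  0.0.0.0/0 (default, matches everything)
  14.0.0.0/7 (14.0.0.0 - 15.255.255.255)
  15.0.0.0/10 (15.0.0.0 - 15.63.255.255)
  15.32.0.0/12 (15.32.0.0 - 15.47.255.255)
Total matching entries: 4.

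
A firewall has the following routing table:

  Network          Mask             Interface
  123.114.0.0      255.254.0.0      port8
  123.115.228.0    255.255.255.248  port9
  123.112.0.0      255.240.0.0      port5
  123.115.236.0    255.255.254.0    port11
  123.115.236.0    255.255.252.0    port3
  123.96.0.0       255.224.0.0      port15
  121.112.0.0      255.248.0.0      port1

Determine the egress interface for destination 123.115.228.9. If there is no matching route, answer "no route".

Routes whose prefix contains 123.115.228.9:
  123.96.0.0/11 (123.96.0.0 - 123.127.255.255) -> port15
  123.112.0.0/12 (123.112.0.0 - 123.127.255.255) -> port5
  123.114.0.0/15 (123.114.0.0 - 123.115.255.255) -> port8
More-specific entries that do NOT match:
  123.115.228.0/29 (123.115.228.0 - 123.115.228.7) does not contain 123.115.228.9
  123.115.236.0/23 (123.115.236.0 - 123.115.237.255) does not contain 123.115.228.9
  123.115.236.0/22 (123.115.236.0 - 123.115.239.255) does not contain 123.115.228.9
Longest matching prefix is /15 -> interface port8.

port8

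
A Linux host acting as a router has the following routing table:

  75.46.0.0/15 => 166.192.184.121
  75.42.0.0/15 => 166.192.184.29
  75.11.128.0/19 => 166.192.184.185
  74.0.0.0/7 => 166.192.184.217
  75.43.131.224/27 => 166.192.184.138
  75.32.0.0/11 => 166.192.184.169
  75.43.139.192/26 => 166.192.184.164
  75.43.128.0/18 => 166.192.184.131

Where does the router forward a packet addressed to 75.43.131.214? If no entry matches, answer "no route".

166.192.184.131

Routes whose prefix contains 75.43.131.214:
  74.0.0.0/7 (74.0.0.0 - 75.255.255.255) -> 166.192.184.217
  75.32.0.0/11 (75.32.0.0 - 75.63.255.255) -> 166.192.184.169
  75.42.0.0/15 (75.42.0.0 - 75.43.255.255) -> 166.192.184.29
  75.43.128.0/18 (75.43.128.0 - 75.43.191.255) -> 166.192.184.131
More-specific entries that do NOT match:
  75.43.131.224/27 (75.43.131.224 - 75.43.131.255) does not contain 75.43.131.214
  75.43.139.192/26 (75.43.139.192 - 75.43.139.255) does not contain 75.43.131.214
  75.11.128.0/19 (75.11.128.0 - 75.11.159.255) does not contain 75.43.131.214
Longest matching prefix is /18 -> next hop 166.192.184.131.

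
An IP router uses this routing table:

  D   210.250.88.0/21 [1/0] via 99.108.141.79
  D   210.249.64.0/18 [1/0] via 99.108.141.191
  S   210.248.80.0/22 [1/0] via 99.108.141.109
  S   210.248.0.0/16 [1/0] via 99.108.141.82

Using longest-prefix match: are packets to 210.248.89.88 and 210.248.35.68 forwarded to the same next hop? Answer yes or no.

210.248.89.88: longest match 210.248.0.0/16 -> 99.108.141.82
210.248.35.68: longest match 210.248.0.0/16 -> 99.108.141.82

yes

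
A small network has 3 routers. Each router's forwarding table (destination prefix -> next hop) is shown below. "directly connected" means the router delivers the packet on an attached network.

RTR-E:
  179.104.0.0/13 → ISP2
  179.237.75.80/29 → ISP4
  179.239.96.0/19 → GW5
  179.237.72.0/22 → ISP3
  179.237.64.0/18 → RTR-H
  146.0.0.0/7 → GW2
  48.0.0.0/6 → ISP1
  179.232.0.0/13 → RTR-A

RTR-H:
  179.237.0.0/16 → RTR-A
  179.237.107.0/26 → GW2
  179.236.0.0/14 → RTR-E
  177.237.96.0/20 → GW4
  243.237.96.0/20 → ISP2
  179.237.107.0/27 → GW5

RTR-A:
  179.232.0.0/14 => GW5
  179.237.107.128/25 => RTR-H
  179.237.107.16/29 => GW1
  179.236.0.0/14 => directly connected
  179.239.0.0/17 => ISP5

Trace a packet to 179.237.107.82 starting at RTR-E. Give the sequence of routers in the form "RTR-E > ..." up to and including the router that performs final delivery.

RTR-E > RTR-H > RTR-A

At RTR-E: longest match for 179.237.107.82 is 179.237.64.0/18 -> RTR-H
At RTR-H: longest match for 179.237.107.82 is 179.237.0.0/16 -> RTR-A
At RTR-A: longest match for 179.237.107.82 is 179.236.0.0/14 -> directly connected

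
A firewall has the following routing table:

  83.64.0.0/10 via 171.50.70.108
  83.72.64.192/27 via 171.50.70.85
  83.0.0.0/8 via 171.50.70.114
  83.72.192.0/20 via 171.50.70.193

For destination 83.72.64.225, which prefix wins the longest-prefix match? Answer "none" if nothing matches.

Entries matching 83.72.64.225:
  83.0.0.0/8 (83.0.0.0 - 83.255.255.255)
  83.64.0.0/10 (83.64.0.0 - 83.127.255.255)
Most specific is 83.64.0.0/10.

83.64.0.0/10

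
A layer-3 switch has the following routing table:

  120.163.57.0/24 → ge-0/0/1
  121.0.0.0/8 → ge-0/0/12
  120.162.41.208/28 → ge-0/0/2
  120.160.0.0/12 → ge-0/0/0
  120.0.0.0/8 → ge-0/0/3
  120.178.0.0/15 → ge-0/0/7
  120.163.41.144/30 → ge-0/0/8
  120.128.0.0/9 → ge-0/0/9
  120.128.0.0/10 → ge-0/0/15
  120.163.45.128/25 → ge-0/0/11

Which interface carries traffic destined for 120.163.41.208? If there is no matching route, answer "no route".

ge-0/0/0

Routes whose prefix contains 120.163.41.208:
  120.0.0.0/8 (120.0.0.0 - 120.255.255.255) -> ge-0/0/3
  120.128.0.0/9 (120.128.0.0 - 120.255.255.255) -> ge-0/0/9
  120.128.0.0/10 (120.128.0.0 - 120.191.255.255) -> ge-0/0/15
  120.160.0.0/12 (120.160.0.0 - 120.175.255.255) -> ge-0/0/0
More-specific entries that do NOT match:
  120.163.41.144/30 (120.163.41.144 - 120.163.41.147) does not contain 120.163.41.208
  120.162.41.208/28 (120.162.41.208 - 120.162.41.223) does not contain 120.163.41.208
  120.163.45.128/25 (120.163.45.128 - 120.163.45.255) does not contain 120.163.41.208
  120.163.57.0/24 (120.163.57.0 - 120.163.57.255) does not contain 120.163.41.208
  120.178.0.0/15 (120.178.0.0 - 120.179.255.255) does not contain 120.163.41.208
Longest matching prefix is /12 -> interface ge-0/0/0.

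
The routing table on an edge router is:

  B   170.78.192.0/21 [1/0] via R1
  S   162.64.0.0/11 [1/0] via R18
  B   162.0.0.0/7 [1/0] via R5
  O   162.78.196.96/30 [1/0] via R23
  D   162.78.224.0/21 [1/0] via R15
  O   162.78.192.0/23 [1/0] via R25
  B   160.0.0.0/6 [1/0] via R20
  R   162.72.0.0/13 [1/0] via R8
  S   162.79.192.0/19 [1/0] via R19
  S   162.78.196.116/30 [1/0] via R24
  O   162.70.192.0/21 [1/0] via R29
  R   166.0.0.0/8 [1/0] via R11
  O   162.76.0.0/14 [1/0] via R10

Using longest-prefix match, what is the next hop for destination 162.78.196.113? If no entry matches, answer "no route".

R10

Routes whose prefix contains 162.78.196.113:
  160.0.0.0/6 (160.0.0.0 - 163.255.255.255) -> R20
  162.0.0.0/7 (162.0.0.0 - 163.255.255.255) -> R5
  162.64.0.0/11 (162.64.0.0 - 162.95.255.255) -> R18
  162.72.0.0/13 (162.72.0.0 - 162.79.255.255) -> R8
  162.76.0.0/14 (162.76.0.0 - 162.79.255.255) -> R10
More-specific entries that do NOT match:
  162.78.196.96/30 (162.78.196.96 - 162.78.196.99) does not contain 162.78.196.113
  162.78.196.116/30 (162.78.196.116 - 162.78.196.119) does not contain 162.78.196.113
  162.78.192.0/23 (162.78.192.0 - 162.78.193.255) does not contain 162.78.196.113
  170.78.192.0/21 (170.78.192.0 - 170.78.199.255) does not contain 162.78.196.113
  162.78.224.0/21 (162.78.224.0 - 162.78.231.255) does not contain 162.78.196.113
  162.70.192.0/21 (162.70.192.0 - 162.70.199.255) does not contain 162.78.196.113
  162.79.192.0/19 (162.79.192.0 - 162.79.223.255) does not contain 162.78.196.113
Longest matching prefix is /14 -> next hop R10.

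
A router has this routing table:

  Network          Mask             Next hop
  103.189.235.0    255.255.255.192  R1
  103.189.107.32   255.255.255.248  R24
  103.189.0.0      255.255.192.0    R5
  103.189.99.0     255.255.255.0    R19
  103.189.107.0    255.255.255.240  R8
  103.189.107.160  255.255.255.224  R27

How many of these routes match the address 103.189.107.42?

0

No listed prefix contains 103.189.107.42.
Total matching entries: 0.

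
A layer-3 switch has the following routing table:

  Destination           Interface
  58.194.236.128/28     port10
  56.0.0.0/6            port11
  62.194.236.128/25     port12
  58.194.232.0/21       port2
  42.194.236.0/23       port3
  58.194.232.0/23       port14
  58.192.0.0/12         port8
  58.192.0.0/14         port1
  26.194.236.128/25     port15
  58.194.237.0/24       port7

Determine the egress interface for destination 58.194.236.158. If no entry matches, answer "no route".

Routes whose prefix contains 58.194.236.158:
  56.0.0.0/6 (56.0.0.0 - 59.255.255.255) -> port11
  58.192.0.0/12 (58.192.0.0 - 58.207.255.255) -> port8
  58.192.0.0/14 (58.192.0.0 - 58.195.255.255) -> port1
  58.194.232.0/21 (58.194.232.0 - 58.194.239.255) -> port2
More-specific entries that do NOT match:
  58.194.236.128/28 (58.194.236.128 - 58.194.236.143) does not contain 58.194.236.158
  62.194.236.128/25 (62.194.236.128 - 62.194.236.255) does not contain 58.194.236.158
  26.194.236.128/25 (26.194.236.128 - 26.194.236.255) does not contain 58.194.236.158
  58.194.237.0/24 (58.194.237.0 - 58.194.237.255) does not contain 58.194.236.158
  42.194.236.0/23 (42.194.236.0 - 42.194.237.255) does not contain 58.194.236.158
  58.194.232.0/23 (58.194.232.0 - 58.194.233.255) does not contain 58.194.236.158
Longest matching prefix is /21 -> interface port2.

port2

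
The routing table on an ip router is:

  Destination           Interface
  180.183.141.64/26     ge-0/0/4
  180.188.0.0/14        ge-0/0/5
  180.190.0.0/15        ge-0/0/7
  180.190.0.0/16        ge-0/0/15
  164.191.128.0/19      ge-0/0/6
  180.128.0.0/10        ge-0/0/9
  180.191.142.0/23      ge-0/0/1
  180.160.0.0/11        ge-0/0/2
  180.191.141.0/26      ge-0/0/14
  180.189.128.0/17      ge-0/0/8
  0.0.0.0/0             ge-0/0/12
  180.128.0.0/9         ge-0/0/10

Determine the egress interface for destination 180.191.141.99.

Routes whose prefix contains 180.191.141.99:
  0.0.0.0/0 (default, matches everything) -> ge-0/0/12
  180.128.0.0/9 (180.128.0.0 - 180.255.255.255) -> ge-0/0/10
  180.128.0.0/10 (180.128.0.0 - 180.191.255.255) -> ge-0/0/9
  180.160.0.0/11 (180.160.0.0 - 180.191.255.255) -> ge-0/0/2
  180.188.0.0/14 (180.188.0.0 - 180.191.255.255) -> ge-0/0/5
  180.190.0.0/15 (180.190.0.0 - 180.191.255.255) -> ge-0/0/7
More-specific entries that do NOT match:
  180.183.141.64/26 (180.183.141.64 - 180.183.141.127) does not contain 180.191.141.99
  180.191.141.0/26 (180.191.141.0 - 180.191.141.63) does not contain 180.191.141.99
  180.191.142.0/23 (180.191.142.0 - 180.191.143.255) does not contain 180.191.141.99
  164.191.128.0/19 (164.191.128.0 - 164.191.159.255) does not contain 180.191.141.99
  180.189.128.0/17 (180.189.128.0 - 180.189.255.255) does not contain 180.191.141.99
  180.190.0.0/16 (180.190.0.0 - 180.190.255.255) does not contain 180.191.141.99
Longest matching prefix is /15 -> interface ge-0/0/7.

ge-0/0/7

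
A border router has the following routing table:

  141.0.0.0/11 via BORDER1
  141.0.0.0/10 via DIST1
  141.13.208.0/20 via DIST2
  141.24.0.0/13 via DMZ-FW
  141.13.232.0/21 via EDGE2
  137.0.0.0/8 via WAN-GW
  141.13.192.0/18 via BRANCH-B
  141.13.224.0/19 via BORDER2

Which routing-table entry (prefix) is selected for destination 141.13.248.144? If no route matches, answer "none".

141.13.224.0/19

Entries matching 141.13.248.144:
  141.0.0.0/10 (141.0.0.0 - 141.63.255.255)
  141.0.0.0/11 (141.0.0.0 - 141.31.255.255)
  141.13.192.0/18 (141.13.192.0 - 141.13.255.255)
  141.13.224.0/19 (141.13.224.0 - 141.13.255.255)
Most specific is 141.13.224.0/19.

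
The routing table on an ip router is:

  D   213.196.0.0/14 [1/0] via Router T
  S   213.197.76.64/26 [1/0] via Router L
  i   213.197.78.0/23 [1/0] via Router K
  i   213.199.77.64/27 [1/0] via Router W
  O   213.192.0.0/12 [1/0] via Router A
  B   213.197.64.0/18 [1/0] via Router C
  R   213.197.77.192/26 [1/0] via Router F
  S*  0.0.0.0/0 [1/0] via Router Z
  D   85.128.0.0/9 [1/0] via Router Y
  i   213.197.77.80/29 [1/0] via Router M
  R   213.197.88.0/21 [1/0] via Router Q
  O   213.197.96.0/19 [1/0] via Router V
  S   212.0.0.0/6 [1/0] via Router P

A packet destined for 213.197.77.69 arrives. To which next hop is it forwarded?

Router C

Routes whose prefix contains 213.197.77.69:
  0.0.0.0/0 (default, matches everything) -> Router Z
  212.0.0.0/6 (212.0.0.0 - 215.255.255.255) -> Router P
  213.192.0.0/12 (213.192.0.0 - 213.207.255.255) -> Router A
  213.196.0.0/14 (213.196.0.0 - 213.199.255.255) -> Router T
  213.197.64.0/18 (213.197.64.0 - 213.197.127.255) -> Router C
More-specific entries that do NOT match:
  213.197.77.80/29 (213.197.77.80 - 213.197.77.87) does not contain 213.197.77.69
  213.199.77.64/27 (213.199.77.64 - 213.199.77.95) does not contain 213.197.77.69
  213.197.76.64/26 (213.197.76.64 - 213.197.76.127) does not contain 213.197.77.69
  213.197.77.192/26 (213.197.77.192 - 213.197.77.255) does not contain 213.197.77.69
  213.197.78.0/23 (213.197.78.0 - 213.197.79.255) does not contain 213.197.77.69
  213.197.88.0/21 (213.197.88.0 - 213.197.95.255) does not contain 213.197.77.69
  213.197.96.0/19 (213.197.96.0 - 213.197.127.255) does not contain 213.197.77.69
Longest matching prefix is /18 -> next hop Router C.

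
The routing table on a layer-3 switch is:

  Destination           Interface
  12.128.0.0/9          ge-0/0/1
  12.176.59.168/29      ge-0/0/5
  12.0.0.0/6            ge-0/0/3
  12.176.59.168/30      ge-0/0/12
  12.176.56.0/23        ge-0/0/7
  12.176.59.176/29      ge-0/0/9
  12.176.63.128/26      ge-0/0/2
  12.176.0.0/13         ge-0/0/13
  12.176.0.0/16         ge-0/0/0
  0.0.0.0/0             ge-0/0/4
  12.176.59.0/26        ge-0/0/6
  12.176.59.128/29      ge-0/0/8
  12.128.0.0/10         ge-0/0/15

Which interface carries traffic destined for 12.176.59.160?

ge-0/0/0

Routes whose prefix contains 12.176.59.160:
  0.0.0.0/0 (default, matches everything) -> ge-0/0/4
  12.0.0.0/6 (12.0.0.0 - 15.255.255.255) -> ge-0/0/3
  12.128.0.0/9 (12.128.0.0 - 12.255.255.255) -> ge-0/0/1
  12.128.0.0/10 (12.128.0.0 - 12.191.255.255) -> ge-0/0/15
  12.176.0.0/13 (12.176.0.0 - 12.183.255.255) -> ge-0/0/13
  12.176.0.0/16 (12.176.0.0 - 12.176.255.255) -> ge-0/0/0
More-specific entries that do NOT match:
  12.176.59.168/30 (12.176.59.168 - 12.176.59.171) does not contain 12.176.59.160
  12.176.59.168/29 (12.176.59.168 - 12.176.59.175) does not contain 12.176.59.160
  12.176.59.176/29 (12.176.59.176 - 12.176.59.183) does not contain 12.176.59.160
  12.176.59.128/29 (12.176.59.128 - 12.176.59.135) does not contain 12.176.59.160
  12.176.63.128/26 (12.176.63.128 - 12.176.63.191) does not contain 12.176.59.160
  12.176.59.0/26 (12.176.59.0 - 12.176.59.63) does not contain 12.176.59.160
  12.176.56.0/23 (12.176.56.0 - 12.176.57.255) does not contain 12.176.59.160
Longest matching prefix is /16 -> interface ge-0/0/0.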